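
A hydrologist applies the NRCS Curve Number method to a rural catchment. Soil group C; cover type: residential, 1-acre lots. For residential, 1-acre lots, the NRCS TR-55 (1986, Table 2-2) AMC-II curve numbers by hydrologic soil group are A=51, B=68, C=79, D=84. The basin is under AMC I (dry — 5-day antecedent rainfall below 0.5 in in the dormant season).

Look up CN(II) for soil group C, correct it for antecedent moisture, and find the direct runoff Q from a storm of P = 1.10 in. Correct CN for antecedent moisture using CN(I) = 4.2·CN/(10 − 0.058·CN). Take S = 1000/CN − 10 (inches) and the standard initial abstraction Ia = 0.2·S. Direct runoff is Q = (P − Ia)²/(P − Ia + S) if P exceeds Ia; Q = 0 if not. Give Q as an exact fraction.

NRCS table: residential, 1-acre lots, soil group C → CN(II) = 79
Adjust CN=79 to AMC I: 4.2·79/(10 − 0.058·79) → (1659/5) ÷ (2709/500) = 7900/129 ≈ 61.240
S = 1000/(7900/129) − 10 = 500/79 in ≈ 6.329 in
Initial abstraction Ia = S/5 = (500/79)/5 = 100/79 ≈ 1.266 in
P = 1.100 ≤ Ia = 1.266 in: entire storm abstracted, Q = 0.

Q = 0 in ≈ 0.000 in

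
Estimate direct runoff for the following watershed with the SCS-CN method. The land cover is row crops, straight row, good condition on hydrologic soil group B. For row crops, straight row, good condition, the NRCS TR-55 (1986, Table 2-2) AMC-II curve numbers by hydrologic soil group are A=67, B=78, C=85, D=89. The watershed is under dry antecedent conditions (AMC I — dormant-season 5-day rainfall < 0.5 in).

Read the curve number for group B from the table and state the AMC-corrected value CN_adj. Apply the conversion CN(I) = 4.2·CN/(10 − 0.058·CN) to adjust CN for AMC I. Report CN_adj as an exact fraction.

CN_adj = 81900/1369 ≈ 59.825

NRCS table: row crops, straight row, good condition, soil group B → CN(II) = 78
CN(I) from CN(II)=78: (4.2·78)/(10 − 0.058·78) = 81900/1369 ≈ 59.825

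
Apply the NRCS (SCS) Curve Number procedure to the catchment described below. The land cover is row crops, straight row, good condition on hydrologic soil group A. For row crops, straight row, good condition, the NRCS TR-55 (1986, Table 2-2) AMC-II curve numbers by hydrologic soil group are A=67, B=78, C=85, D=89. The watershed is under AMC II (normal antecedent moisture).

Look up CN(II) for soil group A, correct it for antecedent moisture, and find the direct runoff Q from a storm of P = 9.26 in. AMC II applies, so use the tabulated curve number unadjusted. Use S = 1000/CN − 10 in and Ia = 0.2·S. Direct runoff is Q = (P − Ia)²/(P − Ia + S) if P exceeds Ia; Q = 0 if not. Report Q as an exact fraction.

NRCS table: row crops, straight row, good condition, soil group A → CN(II) = 67
Average conditions: CN = 67 (no AMC adjustment).
Retention S: 1000/CN − 10 with CN=67.000 → S = 330/67 ≈ 4.925 in
Ia = 0.2·(330/67) = 66/67 in ≈ 0.985 in
P − Ia = 9.260 − 0.985 = 27721/3350 ≈ 8.275 in (> 0, runoff occurs)
Q: (27721/3350)² ÷ (44221/3350) = 768453841/148140350 in (≈ 5.187 in)

Q = 768453841/148140350 in ≈ 5.187 in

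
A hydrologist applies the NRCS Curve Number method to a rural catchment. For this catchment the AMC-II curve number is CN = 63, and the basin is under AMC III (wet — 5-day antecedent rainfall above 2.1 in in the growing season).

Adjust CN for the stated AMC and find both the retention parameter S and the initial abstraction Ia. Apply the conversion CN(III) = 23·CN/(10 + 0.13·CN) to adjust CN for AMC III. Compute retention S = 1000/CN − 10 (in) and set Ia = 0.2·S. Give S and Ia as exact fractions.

S = 3700/1449 in ≈ 2.553 in; Ia = 740/1449 in ≈ 0.511 in

CN(III) from CN(II)=63: (23·63)/(10 + 0.13·63) = 144900/1819 ≈ 79.659
Max retention: S = 1000/(144900/1819) − 10 = 3700/1449 in (≈ 2.553 in)
Initial abstraction Ia = S/5 = (3700/1449)/5 = 740/1449 ≈ 0.511 in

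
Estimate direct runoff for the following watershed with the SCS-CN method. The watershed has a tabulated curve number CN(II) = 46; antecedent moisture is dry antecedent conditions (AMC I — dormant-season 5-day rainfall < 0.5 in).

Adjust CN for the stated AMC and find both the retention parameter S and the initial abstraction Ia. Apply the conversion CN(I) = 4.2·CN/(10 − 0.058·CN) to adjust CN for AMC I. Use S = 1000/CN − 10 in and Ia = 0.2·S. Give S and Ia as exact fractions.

Adjust CN=46 to AMC I: 4.2·46/(10 − 0.058·46) → (966/5) ÷ (1833/250) = 16100/611 ≈ 26.350
Max retention: S = 1000/(16100/611) − 10 = 4500/161 in (≈ 27.950 in)
Ia = 0.2·(4500/161) = 900/161 in ≈ 5.590 in

S = 4500/161 in ≈ 27.950 in; Ia = 900/161 in ≈ 5.590 in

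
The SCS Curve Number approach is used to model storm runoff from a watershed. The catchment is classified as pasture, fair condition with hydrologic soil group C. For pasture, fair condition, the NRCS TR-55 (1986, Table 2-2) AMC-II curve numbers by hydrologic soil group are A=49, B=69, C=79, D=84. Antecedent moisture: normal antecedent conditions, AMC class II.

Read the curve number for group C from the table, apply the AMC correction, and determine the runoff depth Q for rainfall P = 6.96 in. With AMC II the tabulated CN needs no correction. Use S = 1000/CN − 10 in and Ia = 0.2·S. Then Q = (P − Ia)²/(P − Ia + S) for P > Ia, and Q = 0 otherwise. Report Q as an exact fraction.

NRCS table: pasture, fair condition, soil group C → CN(II) = 79
AMC II — tabulated CN = 79 applies directly.
Retention S: 1000/CN − 10 with CN=79.000 → S = 210/79 ≈ 2.658 in
Ia = 0.2·(210/79) = 42/79 in ≈ 0.532 in
Since P=6.960 > Ia=0.532: effective rainfall P−Ia = 12696/1975 in
Runoff Q = (P−Ia)²/(P−Ia+S) = (6.428)²/(6.428+2.658) = 8954912/1969075 ≈ 4.548 in

Q = 8954912/1969075 in ≈ 4.548 in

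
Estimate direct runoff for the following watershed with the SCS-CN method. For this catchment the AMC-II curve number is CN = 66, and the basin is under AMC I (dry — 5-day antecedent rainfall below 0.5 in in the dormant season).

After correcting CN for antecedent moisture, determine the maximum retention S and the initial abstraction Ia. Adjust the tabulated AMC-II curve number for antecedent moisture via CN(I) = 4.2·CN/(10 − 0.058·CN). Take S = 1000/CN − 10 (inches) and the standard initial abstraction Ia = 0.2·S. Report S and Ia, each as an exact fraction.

S = 8500/693 in ≈ 12.266 in; Ia = 1700/693 in ≈ 2.453 in

Adjust CN=66 to AMC I: 4.2·66/(10 − 0.058·66) → (1386/5) ÷ (1543/250) = 69300/1543 ≈ 44.913
Retention S: 1000/CN − 10 with CN=44.913 → S = 8500/693 ≈ 12.266 in
Ia = 0.2·(8500/693) = 1700/693 in ≈ 2.453 in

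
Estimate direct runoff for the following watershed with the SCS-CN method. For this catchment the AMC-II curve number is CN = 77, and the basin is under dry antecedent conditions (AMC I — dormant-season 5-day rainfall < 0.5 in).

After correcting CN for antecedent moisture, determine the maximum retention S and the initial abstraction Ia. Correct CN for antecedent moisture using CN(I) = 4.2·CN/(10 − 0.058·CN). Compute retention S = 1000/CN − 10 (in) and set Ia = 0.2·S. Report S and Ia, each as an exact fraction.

Adjust CN=77 to AMC I: 4.2·77/(10 − 0.058·77) → (1617/5) ÷ (2767/500) = 161700/2767 ≈ 58.439
S = 1000/(161700/2767) − 10 = 11500/1617 in ≈ 7.112 in
Ia = 0.2S: 0.2·7.112 = 1.422 in (exactly 2300/1617)

S = 11500/1617 in ≈ 7.112 in; Ia = 2300/1617 in ≈ 1.422 in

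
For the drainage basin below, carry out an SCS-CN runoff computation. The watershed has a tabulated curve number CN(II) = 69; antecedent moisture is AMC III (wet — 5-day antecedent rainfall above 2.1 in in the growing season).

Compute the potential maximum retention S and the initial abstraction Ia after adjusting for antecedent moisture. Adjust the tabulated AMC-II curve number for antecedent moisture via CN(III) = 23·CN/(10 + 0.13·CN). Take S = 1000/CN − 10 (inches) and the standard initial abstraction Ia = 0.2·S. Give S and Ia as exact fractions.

S = 3100/1587 in ≈ 1.953 in; Ia = 620/1587 in ≈ 0.391 in

Wet (AMC III): CN(III) = 23·69/(10 + 0.13·69) = 1587/(1897/100) = 158700/1897 ≈ 83.658
Retention S: 1000/CN − 10 with CN=83.658 → S = 3100/1587 ≈ 1.953 in
Ia = 0.2·(3100/1587) = 620/1587 in ≈ 0.391 in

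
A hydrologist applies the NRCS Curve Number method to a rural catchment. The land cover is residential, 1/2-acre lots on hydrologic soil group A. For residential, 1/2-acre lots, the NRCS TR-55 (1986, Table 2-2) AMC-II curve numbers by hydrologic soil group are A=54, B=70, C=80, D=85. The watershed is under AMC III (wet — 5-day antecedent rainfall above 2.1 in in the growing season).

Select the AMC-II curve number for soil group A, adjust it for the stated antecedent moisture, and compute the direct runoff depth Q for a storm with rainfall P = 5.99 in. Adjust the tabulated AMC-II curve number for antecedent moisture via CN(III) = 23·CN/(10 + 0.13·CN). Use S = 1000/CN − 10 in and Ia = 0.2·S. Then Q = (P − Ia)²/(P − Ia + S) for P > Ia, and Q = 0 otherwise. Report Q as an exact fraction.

NRCS table: residential, 1/2-acre lots, soil group A → CN(II) = 54
Wet (AMC III): CN(III) = 23·54/(10 + 0.13·54) = 1242/(851/50) = 2700/37 ≈ 72.973
Retention S: 1000/CN − 10 with CN=72.973 → S = 100/27 ≈ 3.704 in
Initial abstraction Ia = S/5 = (100/27)/5 = 20/27 ≈ 0.741 in
Excess rainfall: 5.990 − 0.741 = 5.249 in; P > Ia so Q > 0
Runoff Q = (P−Ia)²/(P−Ia+S) = (5.249)²/(5.249+3.704) = 200873929/65267100 ≈ 3.078 in

Q = 200873929/65267100 in ≈ 3.078 in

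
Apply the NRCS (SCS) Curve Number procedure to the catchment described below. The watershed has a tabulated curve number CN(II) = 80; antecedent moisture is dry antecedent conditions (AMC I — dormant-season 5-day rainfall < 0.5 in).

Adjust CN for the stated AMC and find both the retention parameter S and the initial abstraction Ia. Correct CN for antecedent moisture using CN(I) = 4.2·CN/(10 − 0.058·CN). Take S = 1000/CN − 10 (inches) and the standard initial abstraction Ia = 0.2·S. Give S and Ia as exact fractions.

Dry (AMC I): CN(I) = 4.2·80/(10 − 0.058·80) = 336/(134/25) = 4200/67 ≈ 62.687
S = 1000/(4200/67) − 10 = 125/21 in ≈ 5.952 in
Initial abstraction Ia = S/5 = (125/21)/5 = 25/21 ≈ 1.190 in

S = 125/21 in ≈ 5.952 in; Ia = 25/21 in ≈ 1.190 in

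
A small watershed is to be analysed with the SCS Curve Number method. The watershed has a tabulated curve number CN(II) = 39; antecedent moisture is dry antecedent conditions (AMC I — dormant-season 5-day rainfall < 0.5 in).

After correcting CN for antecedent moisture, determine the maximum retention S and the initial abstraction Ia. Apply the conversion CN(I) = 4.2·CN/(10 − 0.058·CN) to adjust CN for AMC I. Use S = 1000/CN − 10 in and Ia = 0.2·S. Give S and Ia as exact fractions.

S = 30500/819 in ≈ 37.241 in; Ia = 6100/819 in ≈ 7.448 in

Adjust CN=39 to AMC I: 4.2·39/(10 − 0.058·39) → (819/5) ÷ (3869/500) = 81900/3869 ≈ 21.168
Max retention: S = 1000/(81900/3869) − 10 = 30500/819 in (≈ 37.241 in)
Initial abstraction Ia = S/5 = (30500/819)/5 = 6100/819 ≈ 7.448 in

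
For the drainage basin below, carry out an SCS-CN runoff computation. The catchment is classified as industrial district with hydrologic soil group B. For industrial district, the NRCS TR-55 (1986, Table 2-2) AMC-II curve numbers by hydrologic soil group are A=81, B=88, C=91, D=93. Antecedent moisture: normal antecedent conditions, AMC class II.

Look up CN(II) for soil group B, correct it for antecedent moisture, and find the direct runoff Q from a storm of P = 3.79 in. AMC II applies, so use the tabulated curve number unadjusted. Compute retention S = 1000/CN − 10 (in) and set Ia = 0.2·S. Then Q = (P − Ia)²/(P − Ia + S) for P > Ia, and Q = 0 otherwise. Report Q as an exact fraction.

NRCS table: industrial district, soil group B → CN(II) = 88
CN(II) = 88; AMC II needs no correction.
Max retention: S = 1000/88 − 10 = 15/11 in (≈ 1.364 in)
Initial abstraction Ia = S/5 = (15/11)/5 = 3/11 ≈ 0.273 in
P − Ia = 3.790 − 0.273 = 3869/1100 ≈ 3.517 in (> 0, runoff occurs)
Q: (3869/1100)² ÷ (5369/1100) = 14969161/5905900 in (≈ 2.535 in)

Q = 14969161/5905900 in ≈ 2.535 in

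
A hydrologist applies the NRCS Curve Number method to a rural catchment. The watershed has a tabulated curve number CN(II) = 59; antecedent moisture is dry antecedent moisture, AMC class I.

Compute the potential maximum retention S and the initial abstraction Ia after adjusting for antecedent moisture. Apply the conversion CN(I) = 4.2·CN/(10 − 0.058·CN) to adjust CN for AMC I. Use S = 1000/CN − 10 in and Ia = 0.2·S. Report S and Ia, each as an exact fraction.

S = 20500/1239 in ≈ 16.546 in; Ia = 4100/1239 in ≈ 3.309 in

CN(I) from CN(II)=59: (4.2·59)/(10 − 0.058·59) = 123900/3289 ≈ 37.671
Max retention: S = 1000/(123900/3289) − 10 = 20500/1239 in (≈ 16.546 in)
Ia = 0.2S: 0.2·16.546 = 3.309 in (exactly 4100/1239)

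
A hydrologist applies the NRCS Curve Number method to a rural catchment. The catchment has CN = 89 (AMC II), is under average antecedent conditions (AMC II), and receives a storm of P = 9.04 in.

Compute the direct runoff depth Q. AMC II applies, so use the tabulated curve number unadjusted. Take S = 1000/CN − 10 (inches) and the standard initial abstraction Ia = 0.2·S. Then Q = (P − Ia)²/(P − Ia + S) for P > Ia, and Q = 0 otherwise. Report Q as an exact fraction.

CN(II) = 89; AMC II needs no correction.
Max retention: S = 1000/89 − 10 = 110/89 in (≈ 1.236 in)
Ia = 0.2S: 0.2·1.236 = 0.247 in (exactly 22/89)
Since P=9.040 > Ia=0.247: effective rainfall P−Ia = 19564/2225 in
Q: (19564/2225)² ÷ (22314/2225) = 191375048/24824325 in (≈ 7.709 in)

Q = 191375048/24824325 in ≈ 7.709 in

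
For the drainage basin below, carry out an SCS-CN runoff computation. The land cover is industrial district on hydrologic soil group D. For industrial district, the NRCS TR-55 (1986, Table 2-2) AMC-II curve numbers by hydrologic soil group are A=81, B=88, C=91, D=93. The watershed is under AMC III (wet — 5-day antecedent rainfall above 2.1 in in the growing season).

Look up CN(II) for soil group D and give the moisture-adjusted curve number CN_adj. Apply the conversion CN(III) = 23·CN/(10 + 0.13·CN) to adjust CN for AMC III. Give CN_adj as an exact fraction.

CN_adj = 213900/2209 ≈ 96.831

NRCS table: industrial district, soil group D → CN(II) = 93
Wet (AMC III): CN(III) = 23·93/(10 + 0.13·93) = 2139/(2209/100) = 213900/2209 ≈ 96.831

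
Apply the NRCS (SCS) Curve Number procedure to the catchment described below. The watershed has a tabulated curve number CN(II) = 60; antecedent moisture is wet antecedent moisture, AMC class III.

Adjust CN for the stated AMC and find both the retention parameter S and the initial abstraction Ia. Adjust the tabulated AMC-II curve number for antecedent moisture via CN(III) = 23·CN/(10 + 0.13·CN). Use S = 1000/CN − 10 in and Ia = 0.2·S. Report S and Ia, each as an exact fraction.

S = 200/69 in ≈ 2.899 in; Ia = 40/69 in ≈ 0.580 in

Wet (AMC III): CN(III) = 23·60/(10 + 0.13·60) = 1380/(89/5) = 6900/89 ≈ 77.528
Max retention: S = 1000/(6900/89) − 10 = 200/69 in (≈ 2.899 in)
Ia = 0.2·(200/69) = 40/69 in ≈ 0.580 in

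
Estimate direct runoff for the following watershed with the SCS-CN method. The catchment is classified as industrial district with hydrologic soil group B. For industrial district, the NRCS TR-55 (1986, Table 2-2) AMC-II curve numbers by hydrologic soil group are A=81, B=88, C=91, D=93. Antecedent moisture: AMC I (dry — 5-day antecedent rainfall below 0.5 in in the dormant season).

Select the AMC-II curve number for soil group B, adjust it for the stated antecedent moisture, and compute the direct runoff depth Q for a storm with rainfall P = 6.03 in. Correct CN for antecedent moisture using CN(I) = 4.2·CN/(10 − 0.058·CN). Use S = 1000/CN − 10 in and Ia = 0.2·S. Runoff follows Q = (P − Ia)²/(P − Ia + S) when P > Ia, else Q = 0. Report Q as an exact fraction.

NRCS table: industrial district, soil group B → CN(II) = 88
Adjust CN=88 to AMC I: 4.2·88/(10 − 0.058·88) → (1848/5) ÷ (612/125) = 3850/51 ≈ 75.490
Retention S: 1000/CN − 10 with CN=75.490 → S = 250/77 ≈ 3.247 in
Ia = 0.2S: 0.2·3.247 = 0.649 in (exactly 50/77)
P − Ia = 6.030 − 0.649 = 41431/7700 ≈ 5.381 in (> 0, runoff occurs)
Runoff Q = (P−Ia)²/(P−Ia+S) = (5.381)²/(5.381+3.247) = 1716527761/511518700 ≈ 3.356 in

Q = 1716527761/511518700 in ≈ 3.356 in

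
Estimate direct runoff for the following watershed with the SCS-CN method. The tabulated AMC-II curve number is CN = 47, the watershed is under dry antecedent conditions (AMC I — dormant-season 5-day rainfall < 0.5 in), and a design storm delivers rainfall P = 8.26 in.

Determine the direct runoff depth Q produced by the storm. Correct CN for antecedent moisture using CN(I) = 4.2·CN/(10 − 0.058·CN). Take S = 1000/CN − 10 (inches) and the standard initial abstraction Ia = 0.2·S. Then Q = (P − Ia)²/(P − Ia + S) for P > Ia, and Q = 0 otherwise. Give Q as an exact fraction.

Adjust CN=47 to AMC I: 4.2·47/(10 − 0.058·47) → (987/5) ÷ (3637/500) = 98700/3637 ≈ 27.138
Retention S: 1000/CN − 10 with CN=27.138 → S = 26500/987 ≈ 26.849 in
Ia = 0.2·(26500/987) = 5300/987 in ≈ 5.370 in
Since P=8.260 > Ia=5.370: effective rainfall P−Ia = 142631/49350 in
Q = (142631/49350)²/((142631/49350) + 26500/987) = (20343602161/2435422500)/(1467631/49350) = 20343602161/72427589850 in ≈ 0.281 in

Q = 20343602161/72427589850 in ≈ 0.281 in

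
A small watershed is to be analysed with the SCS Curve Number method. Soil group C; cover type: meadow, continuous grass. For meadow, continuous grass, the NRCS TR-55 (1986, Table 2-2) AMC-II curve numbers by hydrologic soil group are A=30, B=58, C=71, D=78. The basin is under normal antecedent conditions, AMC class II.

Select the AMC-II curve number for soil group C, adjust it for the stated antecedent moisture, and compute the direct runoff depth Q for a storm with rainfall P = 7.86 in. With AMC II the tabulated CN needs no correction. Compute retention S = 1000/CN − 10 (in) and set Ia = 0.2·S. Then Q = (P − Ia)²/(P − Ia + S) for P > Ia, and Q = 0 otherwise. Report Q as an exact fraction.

Q = 625150009/140235650 in ≈ 4.458 in

NRCS table: meadow, continuous grass, soil group C → CN(II) = 71
Average conditions: CN = 71 (no AMC adjustment).
Max retention: S = 1000/71 − 10 = 290/71 in (≈ 4.085 in)
Ia = 0.2S: 0.2·4.085 = 0.817 in (exactly 58/71)
Since P=7.860 > Ia=0.817: effective rainfall P−Ia = 25003/3550 in
Q: (25003/3550)² ÷ (39503/3550) = 625150009/140235650 in (≈ 4.458 in)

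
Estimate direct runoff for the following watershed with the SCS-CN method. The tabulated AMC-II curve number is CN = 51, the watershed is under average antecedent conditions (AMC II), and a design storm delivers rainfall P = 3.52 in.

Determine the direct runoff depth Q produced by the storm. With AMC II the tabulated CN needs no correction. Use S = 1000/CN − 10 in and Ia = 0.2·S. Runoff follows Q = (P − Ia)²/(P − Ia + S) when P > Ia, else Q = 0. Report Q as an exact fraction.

AMC II — tabulated CN = 51 applies directly.
S = 1000/51 − 10 = 490/51 in ≈ 9.608 in
Ia = 0.2·(490/51) = 98/51 in ≈ 1.922 in
Since P=3.520 > Ia=1.922: effective rainfall P−Ia = 2038/1275 in
Q: (2038/1275)² ÷ (14288/1275) = 1038361/4554300 in (≈ 0.228 in)

Q = 1038361/4554300 in ≈ 0.228 in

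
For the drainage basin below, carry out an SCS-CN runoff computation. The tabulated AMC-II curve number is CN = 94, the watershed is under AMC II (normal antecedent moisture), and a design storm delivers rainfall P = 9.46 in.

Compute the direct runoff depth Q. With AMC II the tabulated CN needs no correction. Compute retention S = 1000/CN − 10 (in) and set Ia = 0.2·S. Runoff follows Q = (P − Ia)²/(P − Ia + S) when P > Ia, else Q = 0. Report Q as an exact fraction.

Average conditions: CN = 94 (no AMC adjustment).
S = 1000/94 − 10 = 30/47 in ≈ 0.638 in
Ia = 0.2S: 0.2·0.638 = 0.128 in (exactly 6/47)
P − Ia = 9.460 − 0.128 = 21931/2350 ≈ 9.332 in (> 0, runoff occurs)
Q: (21931/2350)² ÷ (23431/2350) = 480968761/55062850 in (≈ 8.735 in)

Q = 480968761/55062850 in ≈ 8.735 in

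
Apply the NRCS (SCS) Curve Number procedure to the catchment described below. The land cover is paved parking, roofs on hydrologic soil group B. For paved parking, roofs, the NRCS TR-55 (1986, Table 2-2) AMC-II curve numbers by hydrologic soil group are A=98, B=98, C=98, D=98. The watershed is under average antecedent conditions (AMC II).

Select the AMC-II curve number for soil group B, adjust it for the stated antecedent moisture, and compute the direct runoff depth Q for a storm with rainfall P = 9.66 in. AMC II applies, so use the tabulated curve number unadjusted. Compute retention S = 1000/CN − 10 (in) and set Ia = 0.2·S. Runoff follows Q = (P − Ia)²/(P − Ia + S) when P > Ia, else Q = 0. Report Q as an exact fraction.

NRCS table: paved parking, roofs, soil group B → CN(II) = 98
AMC II — tabulated CN = 98 applies directly.
S = 1000/98 − 10 = 10/49 in ≈ 0.204 in
Ia = 0.2·(10/49) = 2/49 in ≈ 0.041 in
P − Ia = 9.660 − 0.041 = 23567/2450 ≈ 9.619 in (> 0, runoff occurs)
Runoff Q = (P−Ia)²/(P−Ia+S) = (9.619)²/(9.619+0.204) = 555403489/58964150 ≈ 9.419 in

Q = 555403489/58964150 in ≈ 9.419 in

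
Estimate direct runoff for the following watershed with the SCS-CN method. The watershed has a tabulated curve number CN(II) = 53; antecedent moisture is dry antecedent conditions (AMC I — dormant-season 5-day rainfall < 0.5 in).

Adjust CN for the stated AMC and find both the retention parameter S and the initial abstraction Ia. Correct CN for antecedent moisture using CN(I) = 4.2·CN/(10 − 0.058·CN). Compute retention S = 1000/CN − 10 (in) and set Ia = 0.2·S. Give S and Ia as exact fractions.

S = 23500/1113 in ≈ 21.114 in; Ia = 4700/1113 in ≈ 4.223 in

CN(I) from CN(II)=53: (4.2·53)/(10 − 0.058·53) = 111300/3463 ≈ 32.140
Max retention: S = 1000/(111300/3463) − 10 = 23500/1113 in (≈ 21.114 in)
Ia = 0.2S: 0.2·21.114 = 4.223 in (exactly 4700/1113)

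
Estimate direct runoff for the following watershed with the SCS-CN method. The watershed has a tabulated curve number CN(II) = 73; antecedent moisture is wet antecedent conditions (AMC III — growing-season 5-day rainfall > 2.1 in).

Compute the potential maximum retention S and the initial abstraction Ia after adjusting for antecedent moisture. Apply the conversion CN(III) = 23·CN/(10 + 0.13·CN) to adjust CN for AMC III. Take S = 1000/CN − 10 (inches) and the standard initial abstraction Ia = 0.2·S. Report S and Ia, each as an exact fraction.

S = 2700/1679 in ≈ 1.608 in; Ia = 540/1679 in ≈ 0.322 in

Wet (AMC III): CN(III) = 23·73/(10 + 0.13·73) = 1679/(1949/100) = 167900/1949 ≈ 86.147
Max retention: S = 1000/(167900/1949) − 10 = 2700/1679 in (≈ 1.608 in)
Initial abstraction Ia = S/5 = (2700/1679)/5 = 540/1679 ≈ 0.322 in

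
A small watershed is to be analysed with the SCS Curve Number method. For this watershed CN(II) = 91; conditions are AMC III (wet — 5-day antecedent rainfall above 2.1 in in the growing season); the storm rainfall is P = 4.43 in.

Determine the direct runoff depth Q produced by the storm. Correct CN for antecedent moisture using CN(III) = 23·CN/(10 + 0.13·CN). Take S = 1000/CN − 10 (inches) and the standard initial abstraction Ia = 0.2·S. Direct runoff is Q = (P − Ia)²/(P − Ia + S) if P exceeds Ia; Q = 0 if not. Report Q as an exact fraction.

Q = 826642821601/209132350700 in ≈ 3.953 in

Wet (AMC III): CN(III) = 23·91/(10 + 0.13·91) = 2093/(2183/100) = 209300/2183 ≈ 95.877
S = 1000/(209300/2183) − 10 = 900/2093 in ≈ 0.430 in
Initial abstraction Ia = S/5 = (900/2093)/5 = 180/2093 ≈ 0.086 in
P − Ia = 4.430 − 0.086 = 909199/209300 ≈ 4.344 in (> 0, runoff occurs)
Q = (909199/209300)²/((909199/209300) + 900/2093) = (826642821601/43806490000)/(999199/209300) = 826642821601/209132350700 in ≈ 3.953 in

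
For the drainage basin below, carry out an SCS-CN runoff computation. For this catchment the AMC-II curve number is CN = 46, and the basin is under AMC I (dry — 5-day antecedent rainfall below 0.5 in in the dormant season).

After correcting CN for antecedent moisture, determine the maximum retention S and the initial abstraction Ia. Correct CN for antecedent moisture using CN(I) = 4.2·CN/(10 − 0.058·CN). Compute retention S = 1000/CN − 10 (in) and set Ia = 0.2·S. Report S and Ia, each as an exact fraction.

Adjust CN=46 to AMC I: 4.2·46/(10 − 0.058·46) → (966/5) ÷ (1833/250) = 16100/611 ≈ 26.350
S = 1000/(16100/611) − 10 = 4500/161 in ≈ 27.950 in
Initial abstraction Ia = S/5 = (4500/161)/5 = 900/161 ≈ 5.590 in

S = 4500/161 in ≈ 27.950 in; Ia = 900/161 in ≈ 5.590 in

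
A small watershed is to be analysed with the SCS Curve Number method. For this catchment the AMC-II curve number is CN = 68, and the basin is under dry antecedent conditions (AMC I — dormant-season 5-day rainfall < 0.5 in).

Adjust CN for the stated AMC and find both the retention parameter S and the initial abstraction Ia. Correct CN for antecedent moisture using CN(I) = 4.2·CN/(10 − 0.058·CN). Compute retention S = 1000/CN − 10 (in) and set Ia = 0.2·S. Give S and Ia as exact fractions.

CN(I) from CN(II)=68: (4.2·68)/(10 − 0.058·68) = 35700/757 ≈ 47.160
Retention S: 1000/CN − 10 with CN=47.160 → S = 4000/357 ≈ 11.204 in
Ia = 0.2S: 0.2·11.204 = 2.241 in (exactly 800/357)

S = 4000/357 in ≈ 11.204 in; Ia = 800/357 in ≈ 2.241 in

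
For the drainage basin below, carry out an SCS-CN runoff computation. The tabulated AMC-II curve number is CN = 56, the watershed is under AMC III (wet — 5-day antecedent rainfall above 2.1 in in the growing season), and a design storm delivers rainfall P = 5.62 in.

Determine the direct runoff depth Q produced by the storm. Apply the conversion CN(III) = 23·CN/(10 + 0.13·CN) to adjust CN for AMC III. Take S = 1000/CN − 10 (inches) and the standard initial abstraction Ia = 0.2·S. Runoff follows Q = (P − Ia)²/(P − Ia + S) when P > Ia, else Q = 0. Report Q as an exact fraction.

Q = 1579347081/541290050 in ≈ 2.918 in

CN(III) from CN(II)=56: (23·56)/(10 + 0.13·56) = 4025/54 ≈ 74.537
Max retention: S = 1000/(4025/54) − 10 = 550/161 in (≈ 3.416 in)
Ia = 0.2·(550/161) = 110/161 in ≈ 0.683 in
Excess rainfall: 5.620 − 0.683 = 4.937 in; P > Ia so Q > 0
Q = (39741/8050)²/((39741/8050) + 550/161) = (1579347081/64802500)/(67241/8050) = 1579347081/541290050 in ≈ 2.918 in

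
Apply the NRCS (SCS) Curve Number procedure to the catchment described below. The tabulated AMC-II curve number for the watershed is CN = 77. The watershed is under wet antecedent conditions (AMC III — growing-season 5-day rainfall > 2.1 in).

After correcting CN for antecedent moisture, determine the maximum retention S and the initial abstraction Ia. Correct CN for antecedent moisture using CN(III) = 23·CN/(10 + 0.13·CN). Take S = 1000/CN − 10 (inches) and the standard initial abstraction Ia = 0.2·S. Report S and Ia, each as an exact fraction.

CN(III) from CN(II)=77: (23·77)/(10 + 0.13·77) = 7700/87 ≈ 88.506
S = 1000/(7700/87) − 10 = 100/77 in ≈ 1.299 in
Ia = 0.2·(100/77) = 20/77 in ≈ 0.260 in

S = 100/77 in ≈ 1.299 in; Ia = 20/77 in ≈ 0.260 in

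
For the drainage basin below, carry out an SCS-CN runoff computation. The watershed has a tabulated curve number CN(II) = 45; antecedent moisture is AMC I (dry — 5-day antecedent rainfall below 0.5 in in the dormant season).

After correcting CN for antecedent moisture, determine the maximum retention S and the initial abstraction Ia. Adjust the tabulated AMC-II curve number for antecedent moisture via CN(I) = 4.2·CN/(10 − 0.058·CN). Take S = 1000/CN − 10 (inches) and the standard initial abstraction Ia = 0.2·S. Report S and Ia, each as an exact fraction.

S = 5500/189 in ≈ 29.101 in; Ia = 1100/189 in ≈ 5.820 in

Dry (AMC I): CN(I) = 4.2·45/(10 − 0.058·45) = 189/(739/100) = 18900/739 ≈ 25.575
S = 1000/(18900/739) − 10 = 5500/189 in ≈ 29.101 in
Initial abstraction Ia = S/5 = (5500/189)/5 = 1100/189 ≈ 5.820 in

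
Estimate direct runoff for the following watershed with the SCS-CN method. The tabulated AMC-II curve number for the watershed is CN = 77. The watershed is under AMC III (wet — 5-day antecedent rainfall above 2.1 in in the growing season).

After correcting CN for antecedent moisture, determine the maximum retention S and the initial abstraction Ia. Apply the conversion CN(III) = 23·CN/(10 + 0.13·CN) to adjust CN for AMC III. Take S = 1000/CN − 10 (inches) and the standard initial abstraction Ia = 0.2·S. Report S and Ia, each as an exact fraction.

S = 100/77 in ≈ 1.299 in; Ia = 20/77 in ≈ 0.260 in

Wet (AMC III): CN(III) = 23·77/(10 + 0.13·77) = 1771/(2001/100) = 7700/87 ≈ 88.506
Max retention: S = 1000/(7700/87) − 10 = 100/77 in (≈ 1.299 in)
Initial abstraction Ia = S/5 = (100/77)/5 = 20/77 ≈ 0.260 in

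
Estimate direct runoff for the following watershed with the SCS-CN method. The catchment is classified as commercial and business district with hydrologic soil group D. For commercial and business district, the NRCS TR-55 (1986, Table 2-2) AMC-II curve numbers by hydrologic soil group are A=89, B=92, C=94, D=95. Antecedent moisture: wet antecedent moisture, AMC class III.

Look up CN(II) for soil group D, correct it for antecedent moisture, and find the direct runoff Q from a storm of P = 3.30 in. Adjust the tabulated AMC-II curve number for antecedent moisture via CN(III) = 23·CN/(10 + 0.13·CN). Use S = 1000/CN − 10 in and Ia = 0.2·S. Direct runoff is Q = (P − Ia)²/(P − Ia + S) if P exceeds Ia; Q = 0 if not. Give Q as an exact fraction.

NRCS table: commercial and business district, soil group D → CN(II) = 95
CN(III) from CN(II)=95: (23·95)/(10 + 0.13·95) = 43700/447 ≈ 97.763
Max retention: S = 1000/(43700/447) − 10 = 100/437 in (≈ 0.229 in)
Ia = 0.2·(100/437) = 20/437 in ≈ 0.046 in
Since P=3.300 > Ia=0.046: effective rainfall P−Ia = 14221/4370 in
Q = (14221/4370)²/((14221/4370) + 100/437) = (202236841/19096900)/(15221/4370) = 202236841/66515770 in ≈ 3.040 in

Q = 202236841/66515770 in ≈ 3.040 in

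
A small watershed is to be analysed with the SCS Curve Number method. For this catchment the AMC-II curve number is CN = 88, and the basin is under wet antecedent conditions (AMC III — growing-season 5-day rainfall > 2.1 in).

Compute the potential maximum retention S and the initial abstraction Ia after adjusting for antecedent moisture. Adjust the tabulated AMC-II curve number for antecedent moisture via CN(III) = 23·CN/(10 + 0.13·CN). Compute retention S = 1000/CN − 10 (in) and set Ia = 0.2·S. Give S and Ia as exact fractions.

S = 150/253 in ≈ 0.593 in; Ia = 30/253 in ≈ 0.119 in

CN(III) from CN(II)=88: (23·88)/(10 + 0.13·88) = 6325/67 ≈ 94.403
Max retention: S = 1000/(6325/67) − 10 = 150/253 in (≈ 0.593 in)
Ia = 0.2S: 0.2·0.593 = 0.119 in (exactly 30/253)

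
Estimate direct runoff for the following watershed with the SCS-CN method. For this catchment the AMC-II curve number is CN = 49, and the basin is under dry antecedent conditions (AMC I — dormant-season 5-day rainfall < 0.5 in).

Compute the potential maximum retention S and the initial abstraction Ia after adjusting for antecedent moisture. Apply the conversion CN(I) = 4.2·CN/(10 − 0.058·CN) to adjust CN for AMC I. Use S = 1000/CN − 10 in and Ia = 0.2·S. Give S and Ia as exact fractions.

S = 8500/343 in ≈ 24.781 in; Ia = 1700/343 in ≈ 4.956 in

Dry (AMC I): CN(I) = 4.2·49/(10 − 0.058·49) = (1029/5)/(3579/500) = 34300/1193 ≈ 28.751
S = 1000/(34300/1193) − 10 = 8500/343 in ≈ 24.781 in
Ia = 0.2S: 0.2·24.781 = 4.956 in (exactly 1700/343)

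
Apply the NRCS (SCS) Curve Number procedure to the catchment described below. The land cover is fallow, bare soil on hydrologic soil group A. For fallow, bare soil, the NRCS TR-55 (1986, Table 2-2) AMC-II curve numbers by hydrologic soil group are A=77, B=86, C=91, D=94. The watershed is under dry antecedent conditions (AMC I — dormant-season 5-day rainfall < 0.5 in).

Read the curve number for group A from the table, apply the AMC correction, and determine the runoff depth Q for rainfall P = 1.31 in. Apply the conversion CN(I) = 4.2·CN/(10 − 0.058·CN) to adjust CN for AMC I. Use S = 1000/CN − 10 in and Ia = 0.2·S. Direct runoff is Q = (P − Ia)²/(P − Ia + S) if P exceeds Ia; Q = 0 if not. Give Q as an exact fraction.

Q = 0 in ≈ 0.000 in

NRCS table: fallow, bare soil, soil group A → CN(II) = 77
CN(I) from CN(II)=77: (4.2·77)/(10 − 0.058·77) = 161700/2767 ≈ 58.439
S = 1000/(161700/2767) − 10 = 11500/1617 in ≈ 7.112 in
Ia = 0.2S: 0.2·7.112 = 1.422 in (exactly 2300/1617)
P = 1.310 ≤ Ia = 1.422 in: entire storm abstracted, Q = 0.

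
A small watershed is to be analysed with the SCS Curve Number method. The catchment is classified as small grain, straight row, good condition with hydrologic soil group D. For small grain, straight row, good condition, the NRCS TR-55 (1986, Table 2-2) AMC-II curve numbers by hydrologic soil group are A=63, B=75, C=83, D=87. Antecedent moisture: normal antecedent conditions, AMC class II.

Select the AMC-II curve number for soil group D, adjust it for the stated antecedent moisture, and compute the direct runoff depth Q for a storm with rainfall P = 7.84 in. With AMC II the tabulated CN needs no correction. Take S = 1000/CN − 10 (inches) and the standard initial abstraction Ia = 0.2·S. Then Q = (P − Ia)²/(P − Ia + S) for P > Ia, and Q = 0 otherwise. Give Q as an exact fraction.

Q = 67256401/10685775 in ≈ 6.294 in

NRCS table: small grain, straight row, good condition, soil group D → CN(II) = 87
AMC II — tabulated CN = 87 applies directly.
Max retention: S = 1000/87 − 10 = 130/87 in (≈ 1.494 in)
Initial abstraction Ia = S/5 = (130/87)/5 = 26/87 ≈ 0.299 in
Since P=7.840 > Ia=0.299: effective rainfall P−Ia = 16402/2175 in
Q: (16402/2175)² ÷ (19652/2175) = 67256401/10685775 in (≈ 6.294 in)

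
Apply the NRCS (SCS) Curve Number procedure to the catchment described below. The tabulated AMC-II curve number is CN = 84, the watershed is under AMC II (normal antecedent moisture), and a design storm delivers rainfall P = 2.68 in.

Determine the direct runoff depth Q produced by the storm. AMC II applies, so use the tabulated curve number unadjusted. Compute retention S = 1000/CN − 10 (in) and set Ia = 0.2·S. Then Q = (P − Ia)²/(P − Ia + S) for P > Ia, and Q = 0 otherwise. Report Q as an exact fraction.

AMC II — tabulated CN = 84 applies directly.
Max retention: S = 1000/84 − 10 = 40/21 in (≈ 1.905 in)
Ia = 0.2·(40/21) = 8/21 in ≈ 0.381 in
P − Ia = 2.680 − 0.381 = 1207/525 ≈ 2.299 in (> 0, runoff occurs)
Runoff Q = (P−Ia)²/(P−Ia+S) = (2.299)²/(2.299+1.905) = 1456849/1158675 ≈ 1.257 in

Q = 1456849/1158675 in ≈ 1.257 in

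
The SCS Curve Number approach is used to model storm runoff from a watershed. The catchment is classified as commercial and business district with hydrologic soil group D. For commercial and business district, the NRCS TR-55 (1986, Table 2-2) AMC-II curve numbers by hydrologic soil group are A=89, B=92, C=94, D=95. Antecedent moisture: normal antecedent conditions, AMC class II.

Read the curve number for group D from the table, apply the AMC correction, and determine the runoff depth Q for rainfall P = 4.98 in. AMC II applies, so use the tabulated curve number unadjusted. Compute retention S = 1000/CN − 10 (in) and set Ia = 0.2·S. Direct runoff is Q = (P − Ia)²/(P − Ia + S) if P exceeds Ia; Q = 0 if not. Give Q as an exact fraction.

NRCS table: commercial and business district, soil group D → CN(II) = 95
AMC II — tabulated CN = 95 applies directly.
Max retention: S = 1000/95 − 10 = 10/19 in (≈ 0.526 in)
Initial abstraction Ia = S/5 = (10/19)/5 = 2/19 ≈ 0.105 in
Since P=4.980 > Ia=0.105: effective rainfall P−Ia = 4631/950 in
Q: (4631/950)² ÷ (5131/950) = 21446161/4874450 in (≈ 4.400 in)

Q = 21446161/4874450 in ≈ 4.400 in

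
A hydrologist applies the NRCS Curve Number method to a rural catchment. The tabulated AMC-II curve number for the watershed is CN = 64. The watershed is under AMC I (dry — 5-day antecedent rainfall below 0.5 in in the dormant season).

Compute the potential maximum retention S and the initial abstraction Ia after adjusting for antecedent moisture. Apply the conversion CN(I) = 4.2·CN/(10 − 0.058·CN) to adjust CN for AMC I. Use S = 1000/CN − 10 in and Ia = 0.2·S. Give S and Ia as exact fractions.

Adjust CN=64 to AMC I: 4.2·64/(10 − 0.058·64) → (1344/5) ÷ (786/125) = 5600/131 ≈ 42.748
Retention S: 1000/CN − 10 with CN=42.748 → S = 375/28 ≈ 13.393 in
Ia = 0.2·(375/28) = 75/28 in ≈ 2.679 in

S = 375/28 in ≈ 13.393 in; Ia = 75/28 in ≈ 2.679 in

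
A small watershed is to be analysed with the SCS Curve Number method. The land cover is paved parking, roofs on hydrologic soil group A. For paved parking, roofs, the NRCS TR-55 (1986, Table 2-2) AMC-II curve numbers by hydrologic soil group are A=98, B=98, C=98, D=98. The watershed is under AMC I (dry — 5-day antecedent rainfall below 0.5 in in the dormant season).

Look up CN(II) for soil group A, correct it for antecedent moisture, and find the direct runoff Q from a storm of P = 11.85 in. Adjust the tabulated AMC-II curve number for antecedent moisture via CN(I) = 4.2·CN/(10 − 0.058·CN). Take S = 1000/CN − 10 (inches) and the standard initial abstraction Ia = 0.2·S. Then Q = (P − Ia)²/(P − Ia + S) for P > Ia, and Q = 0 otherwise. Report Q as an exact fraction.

NRCS table: paved parking, roofs, soil group A → CN(II) = 98
CN(I) from CN(II)=98: (4.2·98)/(10 − 0.058·98) = 102900/1079 ≈ 95.366
Retention S: 1000/CN − 10 with CN=95.366 → S = 500/1029 ≈ 0.486 in
Ia = 0.2·(500/1029) = 100/1029 in ≈ 0.097 in
Excess rainfall: 11.850 − 0.097 = 11.753 in; P > Ia so Q > 0
Q: (241873/20580)² ÷ (251873/20580) = 58502548129/5183546340 in (≈ 11.286 in)

Q = 58502548129/5183546340 in ≈ 11.286 in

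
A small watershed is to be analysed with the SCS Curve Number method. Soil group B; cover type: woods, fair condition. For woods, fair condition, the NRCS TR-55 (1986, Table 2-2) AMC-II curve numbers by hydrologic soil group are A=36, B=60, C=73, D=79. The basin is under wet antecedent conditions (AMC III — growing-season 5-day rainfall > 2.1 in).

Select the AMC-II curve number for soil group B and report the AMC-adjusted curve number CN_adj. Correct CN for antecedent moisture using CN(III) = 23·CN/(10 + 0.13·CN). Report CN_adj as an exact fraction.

NRCS table: woods, fair condition, soil group B → CN(II) = 60
Adjust CN=60 to AMC III: 23·60/(10 + 0.13·60) → 1380 ÷ (89/5) = 6900/89 ≈ 77.528

CN_adj = 6900/89 ≈ 77.528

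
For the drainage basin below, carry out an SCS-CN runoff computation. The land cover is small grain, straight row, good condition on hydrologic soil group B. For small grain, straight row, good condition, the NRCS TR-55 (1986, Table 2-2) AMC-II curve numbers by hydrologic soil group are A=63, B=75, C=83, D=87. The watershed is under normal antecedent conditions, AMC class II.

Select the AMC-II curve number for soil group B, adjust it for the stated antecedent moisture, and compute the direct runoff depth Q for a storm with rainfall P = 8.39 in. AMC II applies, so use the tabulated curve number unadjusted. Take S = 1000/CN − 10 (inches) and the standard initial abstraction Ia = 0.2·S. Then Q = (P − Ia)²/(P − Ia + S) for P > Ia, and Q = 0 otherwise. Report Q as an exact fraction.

NRCS table: small grain, straight row, good condition, soil group B → CN(II) = 75
CN(II) = 75; AMC II needs no correction.
Max retention: S = 1000/75 − 10 = 10/3 in (≈ 3.333 in)
Initial abstraction Ia = S/5 = (10/3)/5 = 2/3 ≈ 0.667 in
P − Ia = 8.390 − 0.667 = 2317/300 ≈ 7.723 in (> 0, runoff occurs)
Q: (2317/300)² ÷ (3317/300) = 5368489/995100 in (≈ 5.395 in)

Q = 5368489/995100 in ≈ 5.395 in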